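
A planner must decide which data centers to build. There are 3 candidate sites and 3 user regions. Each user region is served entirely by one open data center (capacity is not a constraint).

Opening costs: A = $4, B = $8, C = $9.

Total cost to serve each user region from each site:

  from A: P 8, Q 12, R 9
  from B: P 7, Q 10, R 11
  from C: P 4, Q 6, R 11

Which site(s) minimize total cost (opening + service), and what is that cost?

For any fixed open set, each user region goes to its cheapest open site; total = fixed + service.
{C}: P→C 4, Q→C 6, R→C 11. Service 21; fixed 9; total 30.
{A, C}: service 19 + fixed 13 = 32
{A}: P→A 8, Q→A 12, R→A 9. Service 29; fixed 4; total 33.
{A, B, C}: P→C 4, Q→C 6, R→A 9. Service 19; fixed 21; total 40.
No other subset beats 30.

Open C only; minimum total cost 30.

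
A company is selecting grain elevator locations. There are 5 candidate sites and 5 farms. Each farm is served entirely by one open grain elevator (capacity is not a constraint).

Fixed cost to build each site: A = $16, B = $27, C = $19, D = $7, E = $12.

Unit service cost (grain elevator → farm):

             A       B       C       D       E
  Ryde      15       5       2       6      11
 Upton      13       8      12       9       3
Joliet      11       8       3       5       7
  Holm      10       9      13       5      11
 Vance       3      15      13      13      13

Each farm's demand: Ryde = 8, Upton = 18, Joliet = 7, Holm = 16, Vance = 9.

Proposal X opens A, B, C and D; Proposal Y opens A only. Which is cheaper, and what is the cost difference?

Proposal X is cheaper by 277.

Proposal X: {A, B, C, D}: Ryde→C 2·8=16, Upton→B 8·18=144, Joliet→C 3·7=21, Holm→D 5·16=80, Vance→A 3·9=27. Service 288; fixed 69; total 357.
Proposal Y: {A}: Ryde→A 15·8=120, Upton→A 13·18=234, Joliet→A 11·7=77, Holm→A 10·16=160, Vance→A 3·9=27. Service 618; fixed 16; total 634.
Difference: |357 − 634| = 277.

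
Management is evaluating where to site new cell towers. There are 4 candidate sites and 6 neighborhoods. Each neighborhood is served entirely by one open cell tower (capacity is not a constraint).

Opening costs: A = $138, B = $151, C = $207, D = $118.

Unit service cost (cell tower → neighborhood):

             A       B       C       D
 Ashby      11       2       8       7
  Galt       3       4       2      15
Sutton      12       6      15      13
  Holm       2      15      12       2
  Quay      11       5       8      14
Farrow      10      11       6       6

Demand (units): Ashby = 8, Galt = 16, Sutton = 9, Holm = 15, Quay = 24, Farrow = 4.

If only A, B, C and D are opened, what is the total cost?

Total cost: 890

Each neighborhood is assigned to its cheapest site among the open ones.
{A, B, C, D}: Ashby→B 2·8=16, Galt→C 2·16=32, Sutton→B 6·9=54, Holm→A 2·15=30, Quay→B 5·24=120, Farrow→C 6·4=24. Service 276; fixed 614; total 890.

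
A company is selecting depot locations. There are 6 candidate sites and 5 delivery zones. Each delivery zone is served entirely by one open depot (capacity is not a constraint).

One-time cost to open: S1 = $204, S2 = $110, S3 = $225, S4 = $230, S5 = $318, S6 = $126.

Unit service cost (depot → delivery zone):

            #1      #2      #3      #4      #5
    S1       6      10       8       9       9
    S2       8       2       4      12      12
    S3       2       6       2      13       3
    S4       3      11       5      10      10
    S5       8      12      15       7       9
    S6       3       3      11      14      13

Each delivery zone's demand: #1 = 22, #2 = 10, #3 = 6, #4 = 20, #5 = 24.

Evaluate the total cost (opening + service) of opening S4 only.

Total cost: 876

Each delivery zone is assigned to its cheapest site among the open ones.
{S4}: #1→S4 3·22=66, #2→S4 11·10=110, #3→S4 5·6=30, #4→S4 10·20=200, #5→S4 10·24=240. Service 646; fixed 230; total 876.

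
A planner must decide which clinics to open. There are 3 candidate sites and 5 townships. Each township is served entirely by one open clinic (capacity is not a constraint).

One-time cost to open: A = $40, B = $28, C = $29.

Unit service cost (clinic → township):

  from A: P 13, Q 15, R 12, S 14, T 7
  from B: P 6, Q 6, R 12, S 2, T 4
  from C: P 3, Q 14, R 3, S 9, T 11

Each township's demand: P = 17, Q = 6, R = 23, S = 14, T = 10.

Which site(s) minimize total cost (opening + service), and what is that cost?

Open B and C; minimum total cost 281.

For any fixed open set, each township goes to its cheapest open site; total = fixed + service.
{B, C}: P→C 3·17=51, Q→B 6·6=36, R→C 3·23=69, S→B 2·14=28, T→B 4·10=40. Service 224; fixed 57; total 281.
{A, B, C}: P→C 3·17=51, Q→B 6·6=36, R→C 3·23=69, S→B 2·14=28, T→B 4·10=40. Service 224; fixed 97; total 321.
{A, C}: service 400 + fixed 69 = 469
{B}: P→B 6·17=102, Q→B 6·6=36, R→B 12·23=276, S→B 2·14=28, T→B 4·10=40. Service 482; fixed 28; total 510.
No other subset beats 281.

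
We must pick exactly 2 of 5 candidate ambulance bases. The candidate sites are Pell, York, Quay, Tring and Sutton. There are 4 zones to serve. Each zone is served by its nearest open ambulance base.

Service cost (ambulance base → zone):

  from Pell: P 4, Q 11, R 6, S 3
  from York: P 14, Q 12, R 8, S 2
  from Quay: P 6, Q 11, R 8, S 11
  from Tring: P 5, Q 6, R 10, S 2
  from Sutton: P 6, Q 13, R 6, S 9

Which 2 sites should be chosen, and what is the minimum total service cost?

Choose Pell and Tring; total service cost 18.

With exactly 2 open, each zone uses its cheapest among the chosen.
{Pell, Tring}: P→Pell 4, Q→Tring 6, R→Pell 6, S→Tring 2. Service cost 18.
{Tring, Sutton}: service cost 19
{York, Tring}: service cost 21
Among all 10 size-2 choices, {Pell, Tring} is lowest.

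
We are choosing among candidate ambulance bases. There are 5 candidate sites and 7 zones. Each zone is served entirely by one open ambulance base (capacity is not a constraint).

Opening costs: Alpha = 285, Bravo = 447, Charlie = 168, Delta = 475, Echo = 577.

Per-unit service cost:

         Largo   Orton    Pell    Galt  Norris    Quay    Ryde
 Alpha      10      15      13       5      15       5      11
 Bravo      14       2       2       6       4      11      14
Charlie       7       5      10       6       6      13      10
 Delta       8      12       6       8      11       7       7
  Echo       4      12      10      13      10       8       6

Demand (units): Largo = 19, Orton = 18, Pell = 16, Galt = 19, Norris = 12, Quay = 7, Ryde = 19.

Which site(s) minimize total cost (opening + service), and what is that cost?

Open Charlie only; minimum total cost 1018.

For any fixed open set, each zone goes to its cheapest open site; total = fixed + service.
{Charlie}: Largo→Charlie 7·19=133, Orton→Charlie 5·18=90, Pell→Charlie 10·16=160, Galt→Charlie 6·19=114, Norris→Charlie 6·12=72, Quay→Charlie 13·7=91, Ryde→Charlie 10·19=190. Service 850; fixed 168; total 1018.
{Alpha, Charlie}: Largo→Charlie 7·19=133, Orton→Charlie 5·18=90, Pell→Charlie 10·16=160, Galt→Alpha 5·19=95, Norris→Charlie 6·12=72, Quay→Alpha 5·7=35, Ryde→Charlie 10·19=190. Service 775; fixed 453; total 1228.
{Bravo, Charlie}: service 630 + fixed 615 = 1245
{Alpha, Bravo, Charlie, Delta, Echo}: Largo→Echo 4·19=76, Orton→Bravo 2·18=36, Pell→Bravo 2·16=32, Galt→Alpha 5·19=95, Norris→Bravo 4·12=48, Quay→Alpha 5·7=35, Ryde→Echo 6·19=114. Service 436; fixed 1952; total 2388.
No other subset beats 1018.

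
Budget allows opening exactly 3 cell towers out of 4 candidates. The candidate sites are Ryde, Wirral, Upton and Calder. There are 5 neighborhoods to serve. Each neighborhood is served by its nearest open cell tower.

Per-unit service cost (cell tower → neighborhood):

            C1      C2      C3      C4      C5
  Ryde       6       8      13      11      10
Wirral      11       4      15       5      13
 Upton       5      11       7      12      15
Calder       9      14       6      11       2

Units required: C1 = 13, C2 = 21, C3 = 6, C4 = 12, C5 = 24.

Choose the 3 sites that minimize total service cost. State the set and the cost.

Choose Wirral, Upton and Calder; total service cost 293.

With exactly 3 open, each neighborhood uses its cheapest among the chosen.
{Wirral, Upton, Calder}: C1→Upton 5·13=65, C2→Wirral 4·21=84, C3→Calder 6·6=36, C4→Wirral 5·12=60, C5→Calder 2·24=48. Service cost 293.
{Ryde, Wirral, Calder}: service cost 306
{Ryde, Upton, Calder}: service cost 449
Among all 4 size-3 choices, {Wirral, Upton, Calder} is lowest.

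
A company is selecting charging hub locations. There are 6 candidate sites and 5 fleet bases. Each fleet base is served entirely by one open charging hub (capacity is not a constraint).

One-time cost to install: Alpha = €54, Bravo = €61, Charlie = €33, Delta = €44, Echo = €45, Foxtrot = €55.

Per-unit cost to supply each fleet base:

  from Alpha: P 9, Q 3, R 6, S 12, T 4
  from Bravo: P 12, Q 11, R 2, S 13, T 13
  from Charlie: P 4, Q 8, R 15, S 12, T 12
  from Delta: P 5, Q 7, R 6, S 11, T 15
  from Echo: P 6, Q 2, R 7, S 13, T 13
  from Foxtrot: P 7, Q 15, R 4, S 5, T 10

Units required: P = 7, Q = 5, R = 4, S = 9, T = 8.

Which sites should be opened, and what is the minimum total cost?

Open Alpha and Foxtrot; minimum total cost 266.

For any fixed open set, each fleet base goes to its cheapest open site; total = fixed + service.
{Alpha, Foxtrot}: P→Foxtrot 7·7=49, Q→Alpha 3·5=15, R→Foxtrot 4·4=16, S→Foxtrot 5·9=45, T→Alpha 4·8=32. Service 157; fixed 109; total 266.
{Alpha, Charlie, Foxtrot}: service 136 + fixed 142 = 278
{Echo, Foxtrot}: service 193 + fixed 100 = 293
{Alpha, Bravo, Charlie, Delta, Echo, Foxtrot}: P→Charlie 4·7=28, Q→Echo 2·5=10, R→Bravo 2·4=8, S→Foxtrot 5·9=45, T→Alpha 4·8=32. Service 123; fixed 292; total 415.
No other subset beats 266.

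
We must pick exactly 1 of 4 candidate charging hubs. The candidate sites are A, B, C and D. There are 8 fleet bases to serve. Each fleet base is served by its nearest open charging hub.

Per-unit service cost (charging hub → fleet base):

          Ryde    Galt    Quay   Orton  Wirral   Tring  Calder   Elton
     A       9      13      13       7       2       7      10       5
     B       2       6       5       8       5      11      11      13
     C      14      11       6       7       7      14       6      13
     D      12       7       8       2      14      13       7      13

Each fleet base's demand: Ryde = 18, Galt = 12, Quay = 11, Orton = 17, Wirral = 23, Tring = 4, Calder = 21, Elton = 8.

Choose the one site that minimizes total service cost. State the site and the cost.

Choose B only; total service cost 793.

With exactly 1 open, each fleet base uses its cheapest among the chosen.
{B}: Ryde→B 2·18=36, Galt→B 6·12=72, Quay→B 5·11=55, Orton→B 8·17=136, Wirral→B 5·23=115, Tring→B 11·4=44, Calder→B 11·21=231, Elton→B 13·8=104. Service cost 793.
{A}: service cost 904
{C}: service cost 1016
Among all 4 size-1 choices, {B} is lowest.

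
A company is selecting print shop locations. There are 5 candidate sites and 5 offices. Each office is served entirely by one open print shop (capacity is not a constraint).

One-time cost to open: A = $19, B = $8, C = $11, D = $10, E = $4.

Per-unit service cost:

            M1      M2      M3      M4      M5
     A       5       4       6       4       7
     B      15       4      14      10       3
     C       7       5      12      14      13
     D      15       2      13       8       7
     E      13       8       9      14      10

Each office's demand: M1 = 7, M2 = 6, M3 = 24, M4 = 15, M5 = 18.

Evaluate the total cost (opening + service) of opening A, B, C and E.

Total cost: 359

Each office is assigned to its cheapest site among the open ones.
{A, B, C, E}: M1→A 5·7=35, M2→A 4·6=24, M3→A 6·24=144, M4→A 4·15=60, M5→B 3·18=54. Service 317; fixed 42; total 359.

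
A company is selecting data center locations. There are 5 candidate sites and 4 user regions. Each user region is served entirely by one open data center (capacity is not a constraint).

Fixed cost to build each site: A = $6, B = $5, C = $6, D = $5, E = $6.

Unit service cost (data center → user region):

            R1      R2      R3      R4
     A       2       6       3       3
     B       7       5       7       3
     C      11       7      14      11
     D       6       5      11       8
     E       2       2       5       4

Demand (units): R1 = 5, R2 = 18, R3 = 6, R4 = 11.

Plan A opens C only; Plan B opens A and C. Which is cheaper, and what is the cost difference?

Plan A: {C}: R1→C 11·5=55, R2→C 7·18=126, R3→C 14·6=84, R4→C 11·11=121. Service 386; fixed 6; total 392.
Plan B: {A, C}: R1→A 2·5=10, R2→A 6·18=108, R3→A 3·6=18, R4→A 3·11=33. Service 169; fixed 12; total 181.
Difference: |392 − 181| = 211.

Plan B is cheaper by 211.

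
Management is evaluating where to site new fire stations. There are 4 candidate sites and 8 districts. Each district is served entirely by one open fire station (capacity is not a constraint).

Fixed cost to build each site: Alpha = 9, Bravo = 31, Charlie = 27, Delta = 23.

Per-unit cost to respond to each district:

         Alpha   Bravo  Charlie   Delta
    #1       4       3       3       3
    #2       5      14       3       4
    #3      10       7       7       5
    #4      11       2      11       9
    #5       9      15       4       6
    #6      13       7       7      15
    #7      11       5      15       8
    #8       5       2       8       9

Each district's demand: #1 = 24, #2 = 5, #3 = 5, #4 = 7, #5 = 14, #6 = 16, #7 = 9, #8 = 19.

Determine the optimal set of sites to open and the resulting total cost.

Open Bravo and Charlie; minimum total cost 445.

For any fixed open set, each district goes to its cheapest open site; total = fixed + service.
{Bravo, Charlie}: #1→Bravo 3·24=72, #2→Charlie 3·5=15, #3→Bravo 7·5=35, #4→Bravo 2·7=14, #5→Charlie 4·14=56, #6→Bravo 7·16=112, #7→Bravo 5·9=45, #8→Bravo 2·19=38. Service 387; fixed 58; total 445.
{Alpha, Bravo, Charlie}: service 387 + fixed 67 = 454
{Bravo, Charlie, Delta}: service 377 + fixed 81 = 458
{Alpha, Bravo, Charlie, Delta}: service 377 + fixed 90 = 467
No other subset beats 445.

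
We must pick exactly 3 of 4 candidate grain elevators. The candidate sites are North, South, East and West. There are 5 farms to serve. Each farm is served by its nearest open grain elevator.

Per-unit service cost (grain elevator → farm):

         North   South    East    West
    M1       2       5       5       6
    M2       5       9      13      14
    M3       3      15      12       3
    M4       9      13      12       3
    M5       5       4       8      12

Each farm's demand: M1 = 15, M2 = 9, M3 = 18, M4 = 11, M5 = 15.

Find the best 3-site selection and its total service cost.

With exactly 3 open, each farm uses its cheapest among the chosen.
{North, South, West}: M1→North 2·15=30, M2→North 5·9=45, M3→North 3·18=54, M4→West 3·11=33, M5→South 4·15=60. Service cost 222.
{North, East, West}: service cost 237
{North, South, East}: service cost 288
Among all 4 size-3 choices, {North, South, West} is lowest.

Choose North, South and West; total service cost 222.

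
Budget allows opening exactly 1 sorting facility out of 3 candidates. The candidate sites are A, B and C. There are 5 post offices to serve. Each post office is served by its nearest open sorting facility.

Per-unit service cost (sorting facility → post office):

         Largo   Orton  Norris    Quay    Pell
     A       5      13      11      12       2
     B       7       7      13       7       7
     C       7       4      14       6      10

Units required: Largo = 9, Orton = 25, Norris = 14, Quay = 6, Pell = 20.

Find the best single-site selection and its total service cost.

With exactly 1 open, each post office uses its cheapest among the chosen.
{C}: Largo→C 7·9=63, Orton→C 4·25=100, Norris→C 14·14=196, Quay→C 6·6=36, Pell→C 10·20=200. Service cost 595.
{B}: service cost 602
{A}: service cost 636
Among all 3 size-1 choices, {C} is lowest.

Choose C only; total service cost 595.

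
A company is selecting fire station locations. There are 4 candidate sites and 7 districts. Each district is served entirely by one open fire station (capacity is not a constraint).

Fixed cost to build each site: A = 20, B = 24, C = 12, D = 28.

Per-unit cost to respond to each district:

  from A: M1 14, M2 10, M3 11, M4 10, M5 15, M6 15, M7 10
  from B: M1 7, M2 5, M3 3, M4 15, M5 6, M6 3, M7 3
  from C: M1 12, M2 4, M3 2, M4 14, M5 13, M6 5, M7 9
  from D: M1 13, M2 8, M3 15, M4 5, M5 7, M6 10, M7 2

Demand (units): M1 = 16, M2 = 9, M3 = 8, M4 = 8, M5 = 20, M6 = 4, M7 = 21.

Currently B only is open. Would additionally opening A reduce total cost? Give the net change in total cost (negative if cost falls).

Yes — net change −20 (cost falls by 20).

Current service cost with {B}: 496.
Adding A: each district re-picks its cheapest; new service cost 456, saving 40.
Extra fixed cost: 20. Net change = 20 − 40 = -20.
(Totals: 520 → 500.)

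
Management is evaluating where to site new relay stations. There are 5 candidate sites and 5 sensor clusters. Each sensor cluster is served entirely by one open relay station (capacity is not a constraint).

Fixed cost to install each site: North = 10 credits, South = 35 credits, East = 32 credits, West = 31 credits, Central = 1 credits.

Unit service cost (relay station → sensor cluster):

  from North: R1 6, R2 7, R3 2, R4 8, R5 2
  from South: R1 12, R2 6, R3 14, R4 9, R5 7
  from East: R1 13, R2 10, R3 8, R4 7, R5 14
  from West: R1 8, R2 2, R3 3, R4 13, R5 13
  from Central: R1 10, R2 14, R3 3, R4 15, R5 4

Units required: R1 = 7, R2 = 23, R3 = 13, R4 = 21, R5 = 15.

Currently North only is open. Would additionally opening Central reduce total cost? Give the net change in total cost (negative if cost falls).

No — net change +1 (cost rises by 1).

Current service cost with {North}: 427.
Adding Central: each sensor cluster re-picks its cheapest; new service cost 427, saving 0.
Extra fixed cost: 1. Net change = 1 − 0 = 1.
(Totals: 437 → 438.)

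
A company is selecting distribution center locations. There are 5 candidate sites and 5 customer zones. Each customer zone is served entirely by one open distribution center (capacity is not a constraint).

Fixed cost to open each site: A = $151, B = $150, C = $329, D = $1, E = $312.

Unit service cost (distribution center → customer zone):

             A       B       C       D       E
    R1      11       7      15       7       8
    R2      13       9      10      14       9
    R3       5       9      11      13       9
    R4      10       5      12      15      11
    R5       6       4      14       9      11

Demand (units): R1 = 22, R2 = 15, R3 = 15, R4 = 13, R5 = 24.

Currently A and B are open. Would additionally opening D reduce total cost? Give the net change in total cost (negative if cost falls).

Current service cost with {A, B}: 525.
Adding D: each customer zone re-picks its cheapest; new service cost 525, saving 0.
Extra fixed cost: 1. Net change = 1 − 0 = 1.
(Totals: 826 → 827.)

No — net change +1 (cost rises by 1).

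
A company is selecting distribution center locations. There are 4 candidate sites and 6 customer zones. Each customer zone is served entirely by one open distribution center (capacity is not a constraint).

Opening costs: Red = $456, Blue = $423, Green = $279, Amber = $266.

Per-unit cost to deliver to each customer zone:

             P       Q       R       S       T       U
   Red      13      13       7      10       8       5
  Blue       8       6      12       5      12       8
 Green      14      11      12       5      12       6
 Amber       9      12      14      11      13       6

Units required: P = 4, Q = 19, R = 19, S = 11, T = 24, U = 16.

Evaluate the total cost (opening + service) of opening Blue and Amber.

Each customer zone is assigned to its cheapest site among the open ones.
{Blue, Amber}: P→Blue 8·4=32, Q→Blue 6·19=114, R→Blue 12·19=228, S→Blue 5·11=55, T→Blue 12·24=288, U→Amber 6·16=96. Service 813; fixed 689; total 1502.

Total cost: 1502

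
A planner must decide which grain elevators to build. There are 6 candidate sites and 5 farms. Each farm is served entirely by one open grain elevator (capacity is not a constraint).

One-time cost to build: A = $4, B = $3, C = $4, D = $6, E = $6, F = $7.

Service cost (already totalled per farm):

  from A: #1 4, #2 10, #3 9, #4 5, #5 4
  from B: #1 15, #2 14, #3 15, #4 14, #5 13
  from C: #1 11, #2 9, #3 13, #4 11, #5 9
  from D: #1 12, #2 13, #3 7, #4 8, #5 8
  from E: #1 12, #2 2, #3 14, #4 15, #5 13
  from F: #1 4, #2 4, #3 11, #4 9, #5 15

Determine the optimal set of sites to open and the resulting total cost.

For any fixed open set, each farm goes to its cheapest open site; total = fixed + service.
{A, E}: #1→A 4, #2→E 2, #3→A 9, #4→A 5, #5→A 4. Service 24; fixed 10; total 34.
{A}: service 32 + fixed 4 = 36
{A, B, E}: service 24 + fixed 13 = 37
{A, B, C, D, E, F}: service 22 + fixed 30 = 52
No other subset beats 34.

Open A and E; minimum total cost 34.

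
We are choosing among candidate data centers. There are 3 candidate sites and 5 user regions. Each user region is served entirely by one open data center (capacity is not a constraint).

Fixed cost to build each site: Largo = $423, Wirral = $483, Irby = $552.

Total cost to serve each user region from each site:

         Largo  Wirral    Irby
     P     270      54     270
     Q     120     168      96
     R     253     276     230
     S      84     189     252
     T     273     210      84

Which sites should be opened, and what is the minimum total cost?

Open Wirral only; minimum total cost 1380.

For any fixed open set, each user region goes to its cheapest open site; total = fixed + service.
{Wirral}: P→Wirral 54, Q→Wirral 168, R→Wirral 276, S→Wirral 189, T→Wirral 210. Service 897; fixed 483; total 1380.
{Largo}: service 1000 + fixed 423 = 1423
{Irby}: service 932 + fixed 552 = 1484
{Largo, Wirral, Irby}: service 548 + fixed 1458 = 2006
(All 7 nonempty subsets were checked; Wirral only is lowest.)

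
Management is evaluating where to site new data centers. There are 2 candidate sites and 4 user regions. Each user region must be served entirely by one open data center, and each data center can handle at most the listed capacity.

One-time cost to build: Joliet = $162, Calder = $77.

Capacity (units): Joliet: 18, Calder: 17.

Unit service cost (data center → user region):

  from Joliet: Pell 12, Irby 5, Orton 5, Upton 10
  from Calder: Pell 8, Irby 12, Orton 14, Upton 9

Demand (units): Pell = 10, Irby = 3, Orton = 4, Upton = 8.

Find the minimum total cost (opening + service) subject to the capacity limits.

Open {Joliet, Calder}: Pell→Calder 8·10=80, Irby→Joliet 5·3=15, Orton→Joliet 5·4=20, Upton→Joliet 10·8=80.
Loads: Joliet carries 15/18, Calder carries 10/17. Service 195; fixed 239; total 434.
Next best feasible plan costs 455.

Minimum total cost: 434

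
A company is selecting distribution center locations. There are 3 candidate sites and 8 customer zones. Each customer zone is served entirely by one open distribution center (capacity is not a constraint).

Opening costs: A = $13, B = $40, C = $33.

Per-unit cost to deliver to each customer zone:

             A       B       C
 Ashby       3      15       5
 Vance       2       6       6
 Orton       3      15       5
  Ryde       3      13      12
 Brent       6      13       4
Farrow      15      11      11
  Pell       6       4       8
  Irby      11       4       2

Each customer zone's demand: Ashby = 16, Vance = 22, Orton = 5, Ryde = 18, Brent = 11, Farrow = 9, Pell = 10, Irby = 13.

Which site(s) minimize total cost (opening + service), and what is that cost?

Open A and C; minimum total cost 436.

For any fixed open set, each customer zone goes to its cheapest open site; total = fixed + service.
{A, C}: Ashby→A 3·16=48, Vance→A 2·22=44, Orton→A 3·5=15, Ryde→A 3·18=54, Brent→C 4·11=44, Farrow→C 11·9=99, Pell→A 6·10=60, Irby→C 2·13=26. Service 390; fixed 46; total 436.
{A, B, C}: Ashby→A 3·16=48, Vance→A 2·22=44, Orton→A 3·5=15, Ryde→A 3·18=54, Brent→C 4·11=44, Farrow→B 11·9=99, Pell→B 4·10=40, Irby→C 2·13=26. Service 370; fixed 86; total 456.
{A, B}: service 418 + fixed 53 = 471
{A}: service 565 + fixed 13 = 578
(All 7 nonempty subsets were checked; A and C is lowest.)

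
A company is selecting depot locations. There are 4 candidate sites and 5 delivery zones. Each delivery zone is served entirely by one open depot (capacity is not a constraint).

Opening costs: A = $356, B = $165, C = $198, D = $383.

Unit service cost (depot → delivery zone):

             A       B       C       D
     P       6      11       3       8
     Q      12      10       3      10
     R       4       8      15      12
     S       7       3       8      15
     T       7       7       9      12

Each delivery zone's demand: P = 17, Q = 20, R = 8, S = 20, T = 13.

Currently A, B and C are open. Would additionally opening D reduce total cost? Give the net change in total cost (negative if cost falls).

No — net change +383 (cost rises by 383).

Current service cost with {A, B, C}: 294.
Adding D: each delivery zone re-picks its cheapest; new service cost 294, saving 0.
Extra fixed cost: 383. Net change = 383 − 0 = 383.
(Totals: 1013 → 1396.)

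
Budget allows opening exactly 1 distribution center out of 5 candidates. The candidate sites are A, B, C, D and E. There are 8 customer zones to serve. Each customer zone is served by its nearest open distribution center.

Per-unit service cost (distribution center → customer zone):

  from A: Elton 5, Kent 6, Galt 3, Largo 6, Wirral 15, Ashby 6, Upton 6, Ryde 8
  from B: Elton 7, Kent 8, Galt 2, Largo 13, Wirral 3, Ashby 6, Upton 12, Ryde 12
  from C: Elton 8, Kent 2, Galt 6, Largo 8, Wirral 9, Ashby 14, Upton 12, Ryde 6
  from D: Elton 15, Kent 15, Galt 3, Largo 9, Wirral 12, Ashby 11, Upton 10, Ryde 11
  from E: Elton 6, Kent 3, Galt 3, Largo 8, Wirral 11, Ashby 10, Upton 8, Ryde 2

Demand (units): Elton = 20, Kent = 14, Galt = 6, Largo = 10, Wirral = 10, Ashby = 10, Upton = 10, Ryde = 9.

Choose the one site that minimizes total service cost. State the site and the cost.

Choose E only; total service cost 568.

With exactly 1 open, each customer zone uses its cheapest among the chosen.
{E}: Elton→E 6·20=120, Kent→E 3·14=42, Galt→E 3·6=18, Largo→E 8·10=80, Wirral→E 11·10=110, Ashby→E 10·10=100, Upton→E 8·10=80, Ryde→E 2·9=18. Service cost 568.
{A}: service cost 604
{C}: service cost 708
Among all 5 size-1 choices, {E} is lowest.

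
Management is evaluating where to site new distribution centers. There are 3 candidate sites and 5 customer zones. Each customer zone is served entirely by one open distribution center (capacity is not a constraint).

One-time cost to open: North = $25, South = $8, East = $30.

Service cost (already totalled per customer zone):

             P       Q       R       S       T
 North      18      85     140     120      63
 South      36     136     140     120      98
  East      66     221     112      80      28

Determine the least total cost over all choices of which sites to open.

For any fixed open set, each customer zone goes to its cheapest open site; total = fixed + service.
{North, East}: P→North 18, Q→North 85, R→East 112, S→East 80, T→East 28. Service 323; fixed 55; total 378.
{North, South, East}: service 323 + fixed 63 = 386
{South, East}: P→South 36, Q→South 136, R→East 112, S→East 80, T→East 28. Service 392; fixed 38; total 430.
{South}: P→South 36, Q→South 136, R→South 140, S→South 120, T→South 98. Service 530; fixed 8; total 538.
(All 7 nonempty subsets were checked; North and East is lowest.)

Minimum total cost: 378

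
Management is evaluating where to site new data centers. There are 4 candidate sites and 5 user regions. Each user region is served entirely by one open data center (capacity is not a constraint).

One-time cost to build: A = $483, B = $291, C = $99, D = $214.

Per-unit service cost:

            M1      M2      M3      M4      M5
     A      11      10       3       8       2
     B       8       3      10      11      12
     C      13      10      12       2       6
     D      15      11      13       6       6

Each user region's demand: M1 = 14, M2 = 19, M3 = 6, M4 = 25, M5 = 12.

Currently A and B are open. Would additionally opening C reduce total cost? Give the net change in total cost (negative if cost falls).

Yes — net change −51 (cost falls by 51).

Current service cost with {A, B}: 411.
Adding C: each user region re-picks its cheapest; new service cost 261, saving 150.
Extra fixed cost: 99. Net change = 99 − 150 = -51.
(Totals: 1185 → 1134.)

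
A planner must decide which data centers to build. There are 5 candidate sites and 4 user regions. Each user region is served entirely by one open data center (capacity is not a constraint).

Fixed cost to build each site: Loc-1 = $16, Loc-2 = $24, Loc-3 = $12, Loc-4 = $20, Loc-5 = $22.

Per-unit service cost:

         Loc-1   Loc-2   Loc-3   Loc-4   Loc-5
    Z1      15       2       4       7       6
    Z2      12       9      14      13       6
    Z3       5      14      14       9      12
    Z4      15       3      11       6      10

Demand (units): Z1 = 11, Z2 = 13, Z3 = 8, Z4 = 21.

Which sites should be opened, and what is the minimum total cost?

For any fixed open set, each user region goes to its cheapest open site; total = fixed + service.
{Loc-1, Loc-2, Loc-5}: Z1→Loc-2 2·11=22, Z2→Loc-5 6·13=78, Z3→Loc-1 5·8=40, Z4→Loc-2 3·21=63. Service 203; fixed 62; total 265.
{Loc-1, Loc-2, Loc-3, Loc-5}: Z1→Loc-2 2·11=22, Z2→Loc-5 6·13=78, Z3→Loc-1 5·8=40, Z4→Loc-2 3·21=63. Service 203; fixed 74; total 277.
{Loc-1, Loc-2}: Z1→Loc-2 2·11=22, Z2→Loc-2 9·13=117, Z3→Loc-1 5·8=40, Z4→Loc-2 3·21=63. Service 242; fixed 40; total 282.
{Loc-1, Loc-2, Loc-3, Loc-4, Loc-5}: service 203 + fixed 94 = 297
No other subset beats 265.

Open Loc-1, Loc-2 and Loc-5; minimum total cost 265.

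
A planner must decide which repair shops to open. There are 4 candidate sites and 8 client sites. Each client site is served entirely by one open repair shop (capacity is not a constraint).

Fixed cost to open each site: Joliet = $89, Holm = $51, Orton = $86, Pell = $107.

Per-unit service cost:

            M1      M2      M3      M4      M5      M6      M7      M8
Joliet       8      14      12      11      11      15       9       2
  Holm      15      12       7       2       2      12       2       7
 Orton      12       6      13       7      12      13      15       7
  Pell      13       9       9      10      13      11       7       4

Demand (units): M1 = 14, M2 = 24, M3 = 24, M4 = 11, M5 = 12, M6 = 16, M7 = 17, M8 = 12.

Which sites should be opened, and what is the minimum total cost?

For any fixed open set, each client site goes to its cheapest open site; total = fixed + service.
{Joliet, Holm, Orton}: M1→Joliet 8·14=112, M2→Orton 6·24=144, M3→Holm 7·24=168, M4→Holm 2·11=22, M5→Holm 2·12=24, M6→Holm 12·16=192, M7→Holm 2·17=34, M8→Joliet 2·12=24. Service 720; fixed 226; total 946.
{Holm, Orton}: M1→Orton 12·14=168, M2→Orton 6·24=144, M3→Holm 7·24=168, M4→Holm 2·11=22, M5→Holm 2·12=24, M6→Holm 12·16=192, M7→Holm 2·17=34, M8→Holm 7·12=84. Service 836; fixed 137; total 973.
{Joliet, Holm}: service 864 + fixed 140 = 1004
{Joliet, Holm, Orton, Pell}: service 704 + fixed 333 = 1037
No other subset beats 946.

Open Joliet, Holm and Orton; minimum total cost 946.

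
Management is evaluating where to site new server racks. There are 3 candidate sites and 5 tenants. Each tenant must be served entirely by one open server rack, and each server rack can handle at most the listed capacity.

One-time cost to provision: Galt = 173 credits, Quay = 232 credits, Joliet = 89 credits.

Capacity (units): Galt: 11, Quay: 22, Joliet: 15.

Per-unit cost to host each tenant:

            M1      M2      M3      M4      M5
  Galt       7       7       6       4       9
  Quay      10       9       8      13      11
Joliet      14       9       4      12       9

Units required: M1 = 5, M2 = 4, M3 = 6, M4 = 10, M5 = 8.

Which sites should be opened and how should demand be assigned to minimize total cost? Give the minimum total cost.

Minimum total cost: 633

Open {Quay, Joliet}: M1→Quay 10·5=50, M2→Quay 9·4=36, M3→Joliet 4·6=24, M4→Quay 13·10=130, M5→Joliet 9·8=72.
Loads: Quay carries 19/22, Joliet carries 14/15. Service 312; fixed 321; total 633.
Next best feasible plan costs 657.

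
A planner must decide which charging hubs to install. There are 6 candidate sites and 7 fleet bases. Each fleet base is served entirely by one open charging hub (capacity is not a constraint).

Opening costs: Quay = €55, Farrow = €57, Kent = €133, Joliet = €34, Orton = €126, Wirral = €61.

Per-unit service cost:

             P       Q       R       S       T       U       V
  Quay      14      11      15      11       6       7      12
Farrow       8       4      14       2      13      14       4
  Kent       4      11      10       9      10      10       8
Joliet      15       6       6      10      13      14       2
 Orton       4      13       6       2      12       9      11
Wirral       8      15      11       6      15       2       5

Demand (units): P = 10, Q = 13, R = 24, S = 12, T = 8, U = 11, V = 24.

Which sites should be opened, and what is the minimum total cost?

For any fixed open set, each fleet base goes to its cheapest open site; total = fixed + service.
{Quay, Farrow, Joliet}: P→Farrow 8·10=80, Q→Farrow 4·13=52, R→Joliet 6·24=144, S→Farrow 2·12=24, T→Quay 6·8=48, U→Quay 7·11=77, V→Joliet 2·24=48. Service 473; fixed 146; total 619.
{Quay, Farrow, Joliet, Wirral}: P→Farrow 8·10=80, Q→Farrow 4·13=52, R→Joliet 6·24=144, S→Farrow 2·12=24, T→Quay 6·8=48, U→Wirral 2·11=22, V→Joliet 2·24=48. Service 418; fixed 207; total 625.
{Farrow, Joliet, Wirral}: service 474 + fixed 152 = 626
{Quay, Farrow, Kent, Joliet, Orton, Wirral}: P→Kent 4·10=40, Q→Farrow 4·13=52, R→Joliet 6·24=144, S→Farrow 2·12=24, T→Quay 6·8=48, U→Wirral 2·11=22, V→Joliet 2·24=48. Service 378; fixed 466; total 844.
No other subset beats 619.

Open Quay, Farrow and Joliet; minimum total cost 619.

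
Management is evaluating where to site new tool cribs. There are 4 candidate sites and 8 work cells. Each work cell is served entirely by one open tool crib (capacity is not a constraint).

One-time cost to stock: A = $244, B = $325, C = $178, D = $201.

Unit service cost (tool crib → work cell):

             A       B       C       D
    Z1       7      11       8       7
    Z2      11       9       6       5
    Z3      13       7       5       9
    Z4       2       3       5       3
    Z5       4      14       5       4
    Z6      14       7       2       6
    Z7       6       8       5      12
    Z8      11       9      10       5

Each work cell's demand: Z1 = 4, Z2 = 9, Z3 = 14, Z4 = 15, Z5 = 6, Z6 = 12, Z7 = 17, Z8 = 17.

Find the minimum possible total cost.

Minimum total cost: 718

For any fixed open set, each work cell goes to its cheapest open site; total = fixed + service.
{C}: Z1→C 8·4=32, Z2→C 6·9=54, Z3→C 5·14=70, Z4→C 5·15=75, Z5→C 5·6=30, Z6→C 2·12=24, Z7→C 5·17=85, Z8→C 10·17=170. Service 540; fixed 178; total 718.
{C, D}: Z1→D 7·4=28, Z2→D 5·9=45, Z3→C 5·14=70, Z4→D 3·15=45, Z5→D 4·6=24, Z6→C 2·12=24, Z7→C 5·17=85, Z8→D 5·17=85. Service 406; fixed 379; total 785.
{D}: Z1→D 7·4=28, Z2→D 5·9=45, Z3→D 9·14=126, Z4→D 3·15=45, Z5→D 4·6=24, Z6→D 6·12=72, Z7→D 12·17=204, Z8→D 5·17=85. Service 629; fixed 201; total 830.
{A, B, C, D}: service 391 + fixed 948 = 1339
No other subset beats 718.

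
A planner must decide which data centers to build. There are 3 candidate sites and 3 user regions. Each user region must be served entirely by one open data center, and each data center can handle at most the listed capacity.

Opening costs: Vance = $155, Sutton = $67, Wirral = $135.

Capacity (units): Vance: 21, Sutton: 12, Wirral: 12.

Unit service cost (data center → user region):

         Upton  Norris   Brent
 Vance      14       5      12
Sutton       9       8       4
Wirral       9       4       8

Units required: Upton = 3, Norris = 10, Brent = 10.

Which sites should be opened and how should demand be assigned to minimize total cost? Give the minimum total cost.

Open {Vance, Sutton}: Upton→Vance 14·3=42, Norris→Vance 5·10=50, Brent→Sutton 4·10=40.
Loads: Vance carries 13/21, Sutton carries 10/12. Service 132; fixed 222; total 354.
Next best feasible plan costs 419.

Minimum total cost: 354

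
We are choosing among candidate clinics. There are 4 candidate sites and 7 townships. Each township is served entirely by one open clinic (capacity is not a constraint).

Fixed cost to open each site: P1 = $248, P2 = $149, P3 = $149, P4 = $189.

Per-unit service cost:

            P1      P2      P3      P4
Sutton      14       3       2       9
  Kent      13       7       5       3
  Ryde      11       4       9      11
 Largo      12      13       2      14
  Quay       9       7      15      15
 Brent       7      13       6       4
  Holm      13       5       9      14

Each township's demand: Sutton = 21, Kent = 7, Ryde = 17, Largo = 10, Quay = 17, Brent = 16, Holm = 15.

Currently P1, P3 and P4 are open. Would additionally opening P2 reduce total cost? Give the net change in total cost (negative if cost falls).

Current service cost with {P1, P3, P4}: 588.
Adding P2: each township re-picks its cheapest; new service cost 409, saving 179.
Extra fixed cost: 149. Net change = 149 − 179 = -30.
(Totals: 1174 → 1144.)

Yes — net change −30 (cost falls by 30).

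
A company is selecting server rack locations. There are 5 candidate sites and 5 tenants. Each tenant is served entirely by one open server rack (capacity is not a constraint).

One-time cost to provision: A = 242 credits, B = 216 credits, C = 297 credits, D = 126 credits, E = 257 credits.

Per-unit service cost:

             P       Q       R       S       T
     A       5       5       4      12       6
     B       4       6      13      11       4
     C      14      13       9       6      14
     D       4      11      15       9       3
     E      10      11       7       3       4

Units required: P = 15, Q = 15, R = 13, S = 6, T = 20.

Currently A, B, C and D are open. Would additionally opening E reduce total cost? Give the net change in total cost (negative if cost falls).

Current service cost with {A, B, C, D}: 283.
Adding E: each tenant re-picks its cheapest; new service cost 265, saving 18.
Extra fixed cost: 257. Net change = 257 − 18 = 239.
(Totals: 1164 → 1403.)

No — net change +239 (cost rises by 239).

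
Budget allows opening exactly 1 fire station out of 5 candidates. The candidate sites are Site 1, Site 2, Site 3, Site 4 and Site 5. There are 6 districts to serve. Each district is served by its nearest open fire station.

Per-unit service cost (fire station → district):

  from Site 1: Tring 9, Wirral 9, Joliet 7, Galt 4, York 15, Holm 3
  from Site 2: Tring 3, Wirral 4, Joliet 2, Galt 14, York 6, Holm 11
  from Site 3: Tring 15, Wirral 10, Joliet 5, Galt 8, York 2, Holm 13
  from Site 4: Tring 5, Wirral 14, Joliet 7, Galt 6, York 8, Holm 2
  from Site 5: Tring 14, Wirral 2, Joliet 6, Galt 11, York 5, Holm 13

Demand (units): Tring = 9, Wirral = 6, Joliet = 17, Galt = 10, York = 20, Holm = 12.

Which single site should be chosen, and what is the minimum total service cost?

Choose Site 2 only; total service cost 477.

With exactly 1 open, each district uses its cheapest among the chosen.
{Site 2}: Tring→Site 2 3·9=27, Wirral→Site 2 4·6=24, Joliet→Site 2 2·17=34, Galt→Site 2 14·10=140, York→Site 2 6·20=120, Holm→Site 2 11·12=132. Service cost 477.
{Site 4}: service cost 492
{Site 3}: service cost 556
Among all 5 size-1 choices, {Site 2} is lowest.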